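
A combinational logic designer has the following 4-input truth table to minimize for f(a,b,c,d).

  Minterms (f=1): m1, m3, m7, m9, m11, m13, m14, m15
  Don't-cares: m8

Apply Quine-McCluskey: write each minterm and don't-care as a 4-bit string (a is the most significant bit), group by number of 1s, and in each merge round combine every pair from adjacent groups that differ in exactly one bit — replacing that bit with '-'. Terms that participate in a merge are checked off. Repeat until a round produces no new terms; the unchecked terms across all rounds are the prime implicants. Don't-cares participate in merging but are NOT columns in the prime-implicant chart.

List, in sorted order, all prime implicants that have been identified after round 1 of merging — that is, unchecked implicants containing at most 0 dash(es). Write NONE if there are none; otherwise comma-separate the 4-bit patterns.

NONE

size-2^0 implicants → 0001(✓)  0011(✓)  0111(✓)  1000(✓)  1001(✓)  1011(✓)  1101(✓)  1110(✓)  1111(✓)
size-2^1 implicants → -001(✓)  -011(✓)  -111(✓)  0-11(✓)  00-1(✓)  1-01(✓)  1-11(✓)  10-1(✓)  100-  11-1(✓)  111-
size-2^2 implicants → --11  -0-1  1--1
Unchecked terms (primes): --11, -0-1, 1--1, 100-, 111-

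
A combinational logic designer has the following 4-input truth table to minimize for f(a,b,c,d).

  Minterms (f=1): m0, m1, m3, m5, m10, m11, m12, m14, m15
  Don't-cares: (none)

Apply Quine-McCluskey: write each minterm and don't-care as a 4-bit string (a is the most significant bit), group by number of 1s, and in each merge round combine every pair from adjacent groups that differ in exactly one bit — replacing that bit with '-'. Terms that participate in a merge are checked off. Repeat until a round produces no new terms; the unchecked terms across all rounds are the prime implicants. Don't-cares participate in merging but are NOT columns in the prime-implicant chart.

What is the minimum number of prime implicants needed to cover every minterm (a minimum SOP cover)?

Round 0: 0000✓ 0001✓ 0011✓ 0101✓ 1010✓ 1011✓ 1100✓ 1110✓ 1111✓
Round 1: -011 0-01 00-1 000- 1-10✓ 1-11✓ 101-✓ 11-0 111-✓
Round 2: 1-1-
PIs = {-011, 0-01, 00-1, 000-, 1-1-, 11-0}
Coverage chart:
  m0: 000- ←essential
  m1: 0-01,00-1,000-
  m3: -011,00-1
  m5: 0-01 ←essential
  m10: 1-1- ←essential
  m11: -011,1-1-
  m12: 11-0 ←essential
  m14: 1-1-,11-0
  m15: 1-1- ←essential
Essential: 0-01, 000-, 1-1-, 11-0
Petrick residual → -011
Min cover (5 terms): b'cd + a'c'd + a'b'c' + ac + abd'

5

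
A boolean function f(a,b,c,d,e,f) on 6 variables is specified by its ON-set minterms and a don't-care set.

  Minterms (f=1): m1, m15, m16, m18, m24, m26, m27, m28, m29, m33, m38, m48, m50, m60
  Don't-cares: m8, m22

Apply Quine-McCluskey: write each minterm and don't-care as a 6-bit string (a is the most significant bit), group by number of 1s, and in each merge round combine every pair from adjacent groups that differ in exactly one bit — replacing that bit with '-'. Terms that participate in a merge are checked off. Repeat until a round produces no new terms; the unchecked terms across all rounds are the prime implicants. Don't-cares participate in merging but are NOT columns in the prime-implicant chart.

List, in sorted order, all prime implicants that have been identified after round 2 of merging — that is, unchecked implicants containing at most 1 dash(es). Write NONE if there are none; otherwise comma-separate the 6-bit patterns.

-00001, -11100, 0-1000, 001111, 010-10, 011-00, 01101-, 01110-, 100110

Round 0: 000001✓ 001000✓ 001111 010000✓ 010010✓ 010110✓ 011000✓ 011010✓ 011011✓ 011100✓ 011101✓ 100001✓ 100110 110000✓ 110010✓ 111100✓
Round 1: -00001 -10000✓ -10010✓ -11100 0-1000 01-000✓ 01-010✓ 010-10 0100-0✓ 011-00 0110-0✓ 01101- 01110- 1100-0✓
Round 2: -100-0 01-0-0
PIs = {-00001, -100-0, -11100, 0-1000, 001111, 01-0-0, 010-10, 011-00, 01101-, 01110-, 100110}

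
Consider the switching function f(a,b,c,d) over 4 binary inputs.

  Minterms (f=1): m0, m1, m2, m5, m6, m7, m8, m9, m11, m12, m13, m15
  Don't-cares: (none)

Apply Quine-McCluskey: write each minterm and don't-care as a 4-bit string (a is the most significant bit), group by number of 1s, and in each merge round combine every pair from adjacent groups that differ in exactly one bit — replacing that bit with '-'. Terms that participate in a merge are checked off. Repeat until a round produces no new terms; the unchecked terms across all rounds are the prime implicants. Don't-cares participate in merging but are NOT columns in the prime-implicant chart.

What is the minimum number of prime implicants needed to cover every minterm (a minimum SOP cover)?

size-2^0 implicants → 0000(✓)  0001(✓)  0010(✓)  0101(✓)  0110(✓)  0111(✓)  1000(✓)  1001(✓)  1011(✓)  1100(✓)  1101(✓)  1111(✓)
size-2^1 implicants → -000(✓)  -001(✓)  -101(✓)  -111(✓)  0-01(✓)  0-10  00-0  000-(✓)  01-1(✓)  011-  1-00(✓)  1-01(✓)  1-11(✓)  10-1(✓)  100-(✓)  11-1(✓)  110-(✓)
size-2^2 implicants → --01  -00-  -1-1  1--1  1-0-
Unchecked terms (primes): --01, -00-, -1-1, 0-10, 00-0, 011-, 1--1, 1-0-
Minterm coverage:
  m0 ⊆ -00-,00-0
  m1 ⊆ --01,-00-
  m2 ⊆ 0-10,00-0
  m5 ⊆ --01,-1-1
  m6 ⊆ 0-10,011-
  m7 ⊆ -1-1,011-
  m8 ⊆ -00-,1-0-
  m9 ⊆ --01,-00-,1--1,1-0-
  m11 ⊆ 1--1 [E]
  m12 ⊆ 1-0- [E]
  m13 ⊆ --01,-1-1,1--1,1-0-
  m15 ⊆ -1-1,1--1
E = {1--1, 1-0-}
Petrick residual → --01, 00-0, 011-
Cover = c'd + a'b'd' + a'bc + ad + ac'  |cover|=5

5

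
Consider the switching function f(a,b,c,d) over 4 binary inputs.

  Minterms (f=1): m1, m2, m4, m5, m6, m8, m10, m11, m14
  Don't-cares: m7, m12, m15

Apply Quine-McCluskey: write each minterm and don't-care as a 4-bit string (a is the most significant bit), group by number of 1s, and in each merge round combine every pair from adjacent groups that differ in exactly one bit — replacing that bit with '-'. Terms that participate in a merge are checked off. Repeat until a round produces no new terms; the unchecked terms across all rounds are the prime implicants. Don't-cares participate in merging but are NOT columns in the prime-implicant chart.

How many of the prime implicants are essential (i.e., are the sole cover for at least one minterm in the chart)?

4

Round 0: 0001✓ 0010✓ 0100✓ 0101✓ 0110✓ 0111✓ 1000✓ 1010✓ 1011✓ 1100✓ 1110✓ 1111✓
Round 1: -010✓ -100✓ -110✓ -111✓ 0-01 0-10✓ 01-0✓ 01-1✓ 010-✓ 011-✓ 1-00✓ 1-10✓ 1-11✓ 10-0✓ 101-✓ 11-0✓ 111-✓
Round 2: --10 -1-0 -11- 01-- 1--0 1-1-
PIs = {--10, -1-0, -11-, 0-01, 01--, 1--0, 1-1-}
Coverage chart:
  m1: 0-01 ←essential
  m2: --10 ←essential
  m4: -1-0,01--
  m5: 0-01,01--
  m6: --10,-1-0,-11-,01--
  m8: 1--0 ←essential
  m10: --10,1--0,1-1-
  m11: 1-1- ←essential
  m14: --10,-1-0,-11-,1--0,1-1-
Essential: --10, 0-01, 1--0, 1-1-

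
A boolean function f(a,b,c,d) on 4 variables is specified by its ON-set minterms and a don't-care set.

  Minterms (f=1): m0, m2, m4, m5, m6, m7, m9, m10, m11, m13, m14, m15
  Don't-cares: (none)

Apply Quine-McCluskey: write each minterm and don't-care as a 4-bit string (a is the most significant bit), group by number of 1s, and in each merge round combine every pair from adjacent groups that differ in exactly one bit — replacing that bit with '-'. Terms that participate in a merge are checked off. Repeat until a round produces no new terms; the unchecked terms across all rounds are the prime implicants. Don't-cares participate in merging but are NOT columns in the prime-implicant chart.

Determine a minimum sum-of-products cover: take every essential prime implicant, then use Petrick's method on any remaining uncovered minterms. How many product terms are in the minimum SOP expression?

Round 0: 0000✓ 0010✓ 0100✓ 0101✓ 0110✓ 0111✓ 1001✓ 1010✓ 1011✓ 1101✓ 1110✓ 1111✓
Round 1: -010✓ -101✓ -110✓ -111✓ 0-00✓ 0-10✓ 00-0✓ 01-0✓ 01-1✓ 010-✓ 011-✓ 1-01✓ 1-10✓ 1-11✓ 10-1✓ 101-✓ 11-1✓ 111-✓
Round 2: --10 -1-1 -11- 0--0 01-- 1--1 1-1-
PIs = {--10, -1-1, -11-, 0--0, 01--, 1--1, 1-1-}
Coverage chart:
  m0: 0--0 ←essential
  m2: --10,0--0
  m4: 0--0,01--
  m5: -1-1,01--
  m6: --10,-11-,0--0,01--
  m7: -1-1,-11-,01--
  m9: 1--1 ←essential
  m10: --10,1-1-
  m11: 1--1,1-1-
  m13: -1-1,1--1
  m14: --10,-11-,1-1-
  m15: -1-1,-11-,1--1,1-1-
Essential: 0--0, 1--1
Petrick residual → --10, -1-1
Min cover (4 terms): cd' + bd + a'd' + ad

4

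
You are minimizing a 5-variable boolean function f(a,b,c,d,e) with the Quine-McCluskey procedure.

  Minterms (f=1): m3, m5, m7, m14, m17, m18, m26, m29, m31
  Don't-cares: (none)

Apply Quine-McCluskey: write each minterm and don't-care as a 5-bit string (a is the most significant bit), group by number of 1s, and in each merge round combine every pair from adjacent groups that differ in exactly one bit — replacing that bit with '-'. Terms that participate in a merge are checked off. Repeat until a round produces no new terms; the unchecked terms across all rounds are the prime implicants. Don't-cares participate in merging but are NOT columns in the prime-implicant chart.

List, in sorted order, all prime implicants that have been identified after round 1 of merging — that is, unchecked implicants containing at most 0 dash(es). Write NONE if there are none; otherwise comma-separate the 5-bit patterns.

size-2^0 implicants → 00011(✓)  00101(✓)  00111(✓)  01110  10001  10010(✓)  11010(✓)  11101(✓)  11111(✓)
size-2^1 implicants → 00-11  001-1  1-010  111-1
Unchecked terms (primes): 00-11, 001-1, 01110, 1-010, 10001, 111-1

01110, 10001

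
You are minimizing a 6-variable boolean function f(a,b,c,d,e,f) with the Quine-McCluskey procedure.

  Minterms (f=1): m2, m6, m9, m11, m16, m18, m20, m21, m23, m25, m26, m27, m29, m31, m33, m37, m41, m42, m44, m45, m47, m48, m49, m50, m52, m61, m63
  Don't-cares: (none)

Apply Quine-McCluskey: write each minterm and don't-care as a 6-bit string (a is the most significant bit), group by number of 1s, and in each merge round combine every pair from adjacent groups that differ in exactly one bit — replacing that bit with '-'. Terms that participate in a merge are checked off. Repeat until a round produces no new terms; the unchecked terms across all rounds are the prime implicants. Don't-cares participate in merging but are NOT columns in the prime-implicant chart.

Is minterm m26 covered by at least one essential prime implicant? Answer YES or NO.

size-2^0 implicants → 000010(✓)  000110(✓)  001001(✓)  001011(✓)  010000(✓)  010010(✓)  010100(✓)  010101(✓)  010111(✓)  011001(✓)  011010(✓)  011011(✓)  011101(✓)  011111(✓)  100001(✓)  100101(✓)  101001(✓)  101010  101100(✓)  101101(✓)  101111(✓)  110000(✓)  110001(✓)  110010(✓)  110100(✓)  111101(✓)  111111(✓)
size-2^1 implicants → -01001  -10000(✓)  -10010(✓)  -10100(✓)  -11101(✓)  -11111(✓)  0-0010  0-1001(✓)  0-1011(✓)  000-10  0010-1(✓)  01-010  01-101(✓)  01-111(✓)  010-00(✓)  0100-0(✓)  0101-1(✓)  01010-  011-01(✓)  011-11(✓)  0110-1(✓)  01101-  0111-1(✓)  1-0001  1-1101(✓)  1-1111(✓)  10-001(✓)  10-101(✓)  100-01(✓)  101-01(✓)  1011-1(✓)  10110-  110-00(✓)  1100-0(✓)  11000-  1111-1(✓)
size-2^2 implicants → -10-00  -100-0  -111-1  0-10-1  01-1-1  011--1  1-11-1  10--01
Unchecked terms (primes): -01001, -10-00, -100-0, -111-1, 0-0010, 0-10-1, 000-10, 01-010, 01-1-1, 01010-, 011--1, 01101-, 1-0001, 1-11-1, 10--01, 101010, 10110-, 11000-
Minterm coverage:
  m2 ⊆ 0-0010,000-10
  m6 ⊆ 000-10 [E]
  m9 ⊆ -01001,0-10-1
  m11 ⊆ 0-10-1 [E]
  m16 ⊆ -10-00,-100-0
  m18 ⊆ -100-0,0-0010,01-010
  m20 ⊆ -10-00,01010-
  m21 ⊆ 01-1-1,01010-
  m23 ⊆ 01-1-1 [E]
  m25 ⊆ 0-10-1,011--1
  m26 ⊆ 01-010,01101-
  m27 ⊆ 0-10-1,011--1,01101-
  m29 ⊆ -111-1,01-1-1,011--1
  m31 ⊆ -111-1,01-1-1,011--1
  m33 ⊆ 1-0001,10--01
  m37 ⊆ 10--01 [E]
  m41 ⊆ -01001,10--01
  m42 ⊆ 101010 [E]
  m44 ⊆ 10110- [E]
  m45 ⊆ 1-11-1,10--01,10110-
  m47 ⊆ 1-11-1 [E]
  m48 ⊆ -10-00,-100-0,11000-
  m49 ⊆ 1-0001,11000-
  m50 ⊆ -100-0 [E]
  m52 ⊆ -10-00 [E]
  m61 ⊆ -111-1,1-11-1
  m63 ⊆ -111-1,1-11-1
E = {-10-00, -100-0, 0-10-1, 000-10, 01-1-1, 1-11-1, 10--01, 101010, 10110-}

NO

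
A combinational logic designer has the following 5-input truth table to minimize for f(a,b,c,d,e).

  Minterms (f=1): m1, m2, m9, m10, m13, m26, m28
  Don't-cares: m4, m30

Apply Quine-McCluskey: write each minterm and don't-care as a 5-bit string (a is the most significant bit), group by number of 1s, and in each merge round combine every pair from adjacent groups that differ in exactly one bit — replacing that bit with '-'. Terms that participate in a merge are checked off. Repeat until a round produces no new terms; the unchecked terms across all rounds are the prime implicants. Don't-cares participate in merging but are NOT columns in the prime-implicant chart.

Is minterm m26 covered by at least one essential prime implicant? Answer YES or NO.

[col 0] 00001*, 00010*, 00100, 01001*, 01010*, 01101*, 11010*, 11100*, 11110*
[col 1] -1010, 0-001, 0-010, 01-01, 11-10, 111-0
Prime implicants: -1010, 0-001, 0-010, 00100, 01-01, 11-10, 111-0
PI chart (minterm → PIs covering it):
  1 | 0-001  (sole → essential)
  2 | 0-010  (sole → essential)
  9 | 0-001,01-01
  10 | -1010,0-010
  13 | 01-01  (sole → essential)
  26 | -1010,11-10
  28 | 111-0  (sole → essential)
Essential prime implicants: 0-001, 0-010, 01-01, 111-0

NO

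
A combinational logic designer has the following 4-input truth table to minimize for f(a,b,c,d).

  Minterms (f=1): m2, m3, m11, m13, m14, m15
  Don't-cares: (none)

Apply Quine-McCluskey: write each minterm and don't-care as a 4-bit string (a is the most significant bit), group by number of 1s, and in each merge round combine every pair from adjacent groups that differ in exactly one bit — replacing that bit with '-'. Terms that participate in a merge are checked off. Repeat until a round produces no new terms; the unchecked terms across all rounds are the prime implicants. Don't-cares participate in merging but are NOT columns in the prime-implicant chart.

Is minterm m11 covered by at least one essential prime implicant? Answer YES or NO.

NO

size-2^0 implicants → 0010(✓)  0011(✓)  1011(✓)  1101(✓)  1110(✓)  1111(✓)
size-2^1 implicants → -011  001-  1-11  11-1  111-
Unchecked terms (primes): -011, 001-, 1-11, 11-1, 111-
Minterm coverage:
  m2 ⊆ 001- [E]
  m3 ⊆ -011,001-
  m11 ⊆ -011,1-11
  m13 ⊆ 11-1 [E]
  m14 ⊆ 111- [E]
  m15 ⊆ 1-11,11-1,111-
E = {001-, 11-1, 111-}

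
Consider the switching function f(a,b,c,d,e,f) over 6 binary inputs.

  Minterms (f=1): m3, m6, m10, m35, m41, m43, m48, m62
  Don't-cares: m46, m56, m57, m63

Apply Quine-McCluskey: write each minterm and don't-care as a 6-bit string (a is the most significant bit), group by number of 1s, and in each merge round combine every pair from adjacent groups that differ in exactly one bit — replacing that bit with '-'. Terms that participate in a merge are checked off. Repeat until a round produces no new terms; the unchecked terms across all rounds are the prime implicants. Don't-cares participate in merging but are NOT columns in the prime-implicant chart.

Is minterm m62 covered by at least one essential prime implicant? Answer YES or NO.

size-2^0 implicants → 000011(✓)  000110  001010  100011(✓)  101001(✓)  101011(✓)  101110(✓)  110000(✓)  111000(✓)  111001(✓)  111110(✓)  111111(✓)
size-2^1 implicants → -00011  1-1001  1-1110  10-011  1010-1  11-000  11100-  11111-
Unchecked terms (primes): -00011, 000110, 001010, 1-1001, 1-1110, 10-011, 1010-1, 11-000, 11100-, 11111-
Minterm coverage:
  m3 ⊆ -00011 [E]
  m6 ⊆ 000110 [E]
  m10 ⊆ 001010 [E]
  m35 ⊆ -00011,10-011
  m41 ⊆ 1-1001,1010-1
  m43 ⊆ 10-011,1010-1
  m48 ⊆ 11-000 [E]
  m62 ⊆ 1-1110,11111-
E = {-00011, 000110, 001010, 11-000}

NO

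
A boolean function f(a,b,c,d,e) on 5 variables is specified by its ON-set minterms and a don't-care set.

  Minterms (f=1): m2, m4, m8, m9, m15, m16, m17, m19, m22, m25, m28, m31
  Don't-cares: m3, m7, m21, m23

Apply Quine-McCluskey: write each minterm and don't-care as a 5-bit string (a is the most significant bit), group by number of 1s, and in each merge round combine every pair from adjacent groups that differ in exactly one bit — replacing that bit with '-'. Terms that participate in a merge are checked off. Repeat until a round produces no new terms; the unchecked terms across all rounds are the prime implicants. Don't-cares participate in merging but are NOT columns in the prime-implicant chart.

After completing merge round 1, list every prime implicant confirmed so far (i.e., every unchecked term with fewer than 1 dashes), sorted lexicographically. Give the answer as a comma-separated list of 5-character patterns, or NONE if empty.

Round 0: 00010✓ 00011✓ 00100 00111✓ 01000✓ 01001✓ 01111✓ 10000✓ 10001✓ 10011✓ 10101✓ 10110✓ 10111✓ 11001✓ 11100 11111✓
Round 1: -0011✓ -0111✓ -1001 -1111✓ 0-111✓ 00-11✓ 0001- 0100- 1-001 1-111✓ 10-01✓ 10-11✓ 100-1✓ 1000- 101-1✓ 1011-
Round 2: --111 -0-11 10--1
PIs = {--111, -0-11, -1001, 0001-, 00100, 0100-, 1-001, 10--1, 1000-, 1011-, 11100}

00100, 11100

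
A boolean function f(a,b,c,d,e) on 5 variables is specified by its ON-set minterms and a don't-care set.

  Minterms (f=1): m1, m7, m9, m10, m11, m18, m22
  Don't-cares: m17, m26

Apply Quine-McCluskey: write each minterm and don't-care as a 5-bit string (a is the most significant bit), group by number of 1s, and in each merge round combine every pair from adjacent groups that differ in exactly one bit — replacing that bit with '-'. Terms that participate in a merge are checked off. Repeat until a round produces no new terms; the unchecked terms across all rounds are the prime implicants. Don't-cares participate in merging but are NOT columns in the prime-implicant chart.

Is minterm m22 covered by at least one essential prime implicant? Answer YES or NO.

YES

size-2^0 implicants → 00001(✓)  00111  01001(✓)  01010(✓)  01011(✓)  10001(✓)  10010(✓)  10110(✓)  11010(✓)
size-2^1 implicants → -0001  -1010  0-001  010-1  0101-  1-010  10-10
Unchecked terms (primes): -0001, -1010, 0-001, 00111, 010-1, 0101-, 1-010, 10-10
Minterm coverage:
  m1 ⊆ -0001,0-001
  m7 ⊆ 00111 [E]
  m9 ⊆ 0-001,010-1
  m10 ⊆ -1010,0101-
  m11 ⊆ 010-1,0101-
  m18 ⊆ 1-010,10-10
  m22 ⊆ 10-10 [E]
E = {00111, 10-10}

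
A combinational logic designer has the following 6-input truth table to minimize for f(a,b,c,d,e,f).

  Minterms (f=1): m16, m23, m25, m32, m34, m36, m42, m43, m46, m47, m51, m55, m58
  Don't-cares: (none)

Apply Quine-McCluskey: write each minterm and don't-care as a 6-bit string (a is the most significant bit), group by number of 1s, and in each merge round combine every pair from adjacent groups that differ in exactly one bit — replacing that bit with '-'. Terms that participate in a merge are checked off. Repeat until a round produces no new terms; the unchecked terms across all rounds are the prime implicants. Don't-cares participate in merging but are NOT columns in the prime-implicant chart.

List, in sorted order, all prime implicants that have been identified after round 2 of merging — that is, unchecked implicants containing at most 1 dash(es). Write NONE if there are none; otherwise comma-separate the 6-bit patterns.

-10111, 010000, 011001, 1-1010, 10-010, 100-00, 1000-0, 110-11

Round 0: 010000 010111✓ 011001 100000✓ 100010✓ 100100✓ 101010✓ 101011✓ 101110✓ 101111✓ 110011✓ 110111✓ 111010✓
Round 1: -10111 1-1010 10-010 100-00 1000-0 101-10✓ 101-11✓ 10101-✓ 10111-✓ 110-11
Round 2: 101-1-
PIs = {-10111, 010000, 011001, 1-1010, 10-010, 100-00, 1000-0, 101-1-, 110-11}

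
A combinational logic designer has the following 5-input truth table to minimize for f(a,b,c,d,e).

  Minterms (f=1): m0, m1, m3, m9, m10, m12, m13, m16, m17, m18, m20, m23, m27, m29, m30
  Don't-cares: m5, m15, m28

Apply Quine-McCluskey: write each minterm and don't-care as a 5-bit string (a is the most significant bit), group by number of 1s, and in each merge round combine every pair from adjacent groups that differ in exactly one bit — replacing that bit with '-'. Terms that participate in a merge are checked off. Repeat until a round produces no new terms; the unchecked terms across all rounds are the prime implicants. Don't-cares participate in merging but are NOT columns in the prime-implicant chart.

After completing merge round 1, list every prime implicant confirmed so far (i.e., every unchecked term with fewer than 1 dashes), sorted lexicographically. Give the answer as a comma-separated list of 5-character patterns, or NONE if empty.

01010, 10111, 11011

[col 0] 00000*, 00001*, 00011*, 00101*, 01001*, 01010, 01100*, 01101*, 01111*, 10000*, 10001*, 10010*, 10100*, 10111, 11011, 11100*, 11101*, 11110*
[col 1] -0000*, -0001*, -1100*, -1101*, 0-001*, 0-101*, 00-01*, 000-1, 0000-*, 01-01*, 011-1, 0110-*, 1-100, 10-00, 100-0, 1000-*, 111-0, 1110-*
[col 2] -000-, -110-, 0--01
Prime implicants: -000-, -110-, 0--01, 000-1, 01010, 011-1, 1-100, 10-00, 100-0, 10111, 11011, 111-0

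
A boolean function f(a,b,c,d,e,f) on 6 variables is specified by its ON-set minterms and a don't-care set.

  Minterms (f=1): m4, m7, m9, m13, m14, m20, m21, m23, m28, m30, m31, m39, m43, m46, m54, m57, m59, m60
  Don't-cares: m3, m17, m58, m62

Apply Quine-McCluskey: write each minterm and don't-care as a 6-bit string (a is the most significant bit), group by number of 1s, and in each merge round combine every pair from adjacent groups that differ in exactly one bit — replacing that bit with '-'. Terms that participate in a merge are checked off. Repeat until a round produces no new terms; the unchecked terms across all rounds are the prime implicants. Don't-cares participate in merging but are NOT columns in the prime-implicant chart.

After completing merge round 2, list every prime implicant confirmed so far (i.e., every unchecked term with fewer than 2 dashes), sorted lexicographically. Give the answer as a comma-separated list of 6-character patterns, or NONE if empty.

-00111, 0-0100, 0-0111, 000-11, 001-01, 01-100, 01-111, 010-01, 0101-1, 01010-, 01111-, 1-1011, 11-110, 111-10, 1110-1, 11101-

[col 0] 000011*, 000100*, 000111*, 001001*, 001101*, 001110*, 010001*, 010100*, 010101*, 010111*, 011100*, 011110*, 011111*, 100111*, 101011*, 101110*, 110110*, 111001*, 111010*, 111011*, 111100*, 111110*
[col 1] -00111, -01110*, -11100*, -11110*, 0-0100, 0-0111, 0-1110*, 000-11, 001-01, 01-100, 01-111, 010-01, 0101-1, 01010-, 0111-0*, 01111-, 1-1011, 1-1110*, 11-110, 111-10, 1110-1, 11101-, 1111-0*
[col 2] --1110, -111-0
Prime implicants: --1110, -00111, -111-0, 0-0100, 0-0111, 000-11, 001-01, 01-100, 01-111, 010-01, 0101-1, 01010-, 01111-, 1-1011, 11-110, 111-10, 1110-1, 11101-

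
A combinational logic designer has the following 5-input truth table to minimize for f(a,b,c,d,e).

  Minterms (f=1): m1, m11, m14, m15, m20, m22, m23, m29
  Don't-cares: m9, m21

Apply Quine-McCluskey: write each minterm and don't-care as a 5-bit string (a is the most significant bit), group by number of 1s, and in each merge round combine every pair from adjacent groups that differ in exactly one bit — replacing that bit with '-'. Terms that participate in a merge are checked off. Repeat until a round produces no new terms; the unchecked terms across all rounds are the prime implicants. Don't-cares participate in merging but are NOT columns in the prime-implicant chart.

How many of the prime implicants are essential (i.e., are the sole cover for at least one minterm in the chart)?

4

size-2^0 implicants → 00001(✓)  01001(✓)  01011(✓)  01110(✓)  01111(✓)  10100(✓)  10101(✓)  10110(✓)  10111(✓)  11101(✓)
size-2^1 implicants → 0-001  01-11  010-1  0111-  1-101  101-0(✓)  101-1(✓)  1010-(✓)  1011-(✓)
size-2^2 implicants → 101--
Unchecked terms (primes): 0-001, 01-11, 010-1, 0111-, 1-101, 101--
Minterm coverage:
  m1 ⊆ 0-001 [E]
  m11 ⊆ 01-11,010-1
  m14 ⊆ 0111- [E]
  m15 ⊆ 01-11,0111-
  m20 ⊆ 101-- [E]
  m22 ⊆ 101-- [E]
  m23 ⊆ 101-- [E]
  m29 ⊆ 1-101 [E]
E = {0-001, 0111-, 1-101, 101--}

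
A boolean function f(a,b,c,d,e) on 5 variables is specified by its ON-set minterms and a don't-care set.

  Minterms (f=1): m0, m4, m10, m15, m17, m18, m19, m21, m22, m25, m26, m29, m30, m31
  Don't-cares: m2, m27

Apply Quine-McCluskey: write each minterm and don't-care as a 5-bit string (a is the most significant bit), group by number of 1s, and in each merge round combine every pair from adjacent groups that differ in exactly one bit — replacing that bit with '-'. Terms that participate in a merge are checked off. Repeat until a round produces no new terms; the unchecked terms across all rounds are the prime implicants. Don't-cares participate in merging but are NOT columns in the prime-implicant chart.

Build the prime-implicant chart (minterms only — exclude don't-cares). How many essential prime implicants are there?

[col 0] 00000*, 00010*, 00100*, 01010*, 01111*, 10001*, 10010*, 10011*, 10101*, 10110*, 11001*, 11010*, 11011*, 11101*, 11110*, 11111*
[col 1] -0010*, -1010*, -1111, 0-010*, 00-00, 000-0, 1-001*, 1-010*, 1-011*, 1-101*, 1-110*, 10-01*, 10-10*, 100-1*, 1001-*, 11-01*, 11-10*, 11-11*, 110-1*, 1101-*, 111-1*, 1111-*
[col 2] --010, 1--01, 1--10, 1-0-1, 1-01-, 11--1, 11-1-
Prime implicants: --010, -1111, 00-00, 000-0, 1--01, 1--10, 1-0-1, 1-01-, 11--1, 11-1-
PI chart (minterm → PIs covering it):
  0 | 00-00,000-0
  4 | 00-00  (sole → essential)
  10 | --010  (sole → essential)
  15 | -1111  (sole → essential)
  17 | 1--01,1-0-1
  18 | --010,1--10,1-01-
  19 | 1-0-1,1-01-
  21 | 1--01  (sole → essential)
  22 | 1--10  (sole → essential)
  25 | 1--01,1-0-1,11--1
  26 | --010,1--10,1-01-,11-1-
  29 | 1--01,11--1
  30 | 1--10,11-1-
  31 | -1111,11--1,11-1-
Essential prime implicants: --010, -1111, 00-00, 1--01, 1--10

5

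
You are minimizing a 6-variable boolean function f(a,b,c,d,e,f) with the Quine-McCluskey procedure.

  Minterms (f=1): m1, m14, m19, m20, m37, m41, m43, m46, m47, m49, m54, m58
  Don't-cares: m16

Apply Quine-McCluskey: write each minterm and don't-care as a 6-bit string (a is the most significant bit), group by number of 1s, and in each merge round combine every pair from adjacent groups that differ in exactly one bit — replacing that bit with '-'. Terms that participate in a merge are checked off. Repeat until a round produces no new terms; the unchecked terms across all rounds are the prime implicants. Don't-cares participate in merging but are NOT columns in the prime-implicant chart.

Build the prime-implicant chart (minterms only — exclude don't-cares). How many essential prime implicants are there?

size-2^0 implicants → 000001  001110(✓)  010000(✓)  010011  010100(✓)  100101  101001(✓)  101011(✓)  101110(✓)  101111(✓)  110001  110110  111010
size-2^1 implicants → -01110  010-00  101-11  1010-1  10111-
Unchecked terms (primes): -01110, 000001, 010-00, 010011, 100101, 101-11, 1010-1, 10111-, 110001, 110110, 111010
Minterm coverage:
  m1 ⊆ 000001 [E]
  m14 ⊆ -01110 [E]
  m19 ⊆ 010011 [E]
  m20 ⊆ 010-00 [E]
  m37 ⊆ 100101 [E]
  m41 ⊆ 1010-1 [E]
  m43 ⊆ 101-11,1010-1
  m46 ⊆ -01110,10111-
  m47 ⊆ 101-11,10111-
  m49 ⊆ 110001 [E]
  m54 ⊆ 110110 [E]
  m58 ⊆ 111010 [E]
E = {-01110, 000001, 010-00, 010011, 100101, 1010-1, 110001, 110110, 111010}

9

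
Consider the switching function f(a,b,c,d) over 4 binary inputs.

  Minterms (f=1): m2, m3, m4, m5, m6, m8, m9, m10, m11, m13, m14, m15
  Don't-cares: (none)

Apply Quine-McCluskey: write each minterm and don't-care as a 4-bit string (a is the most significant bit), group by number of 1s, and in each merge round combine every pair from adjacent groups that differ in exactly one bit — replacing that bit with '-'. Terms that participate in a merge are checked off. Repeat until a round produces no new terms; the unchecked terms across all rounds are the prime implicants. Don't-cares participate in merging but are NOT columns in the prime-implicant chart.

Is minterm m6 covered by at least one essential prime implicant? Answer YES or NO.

NO

size-2^0 implicants → 0010(✓)  0011(✓)  0100(✓)  0101(✓)  0110(✓)  1000(✓)  1001(✓)  1010(✓)  1011(✓)  1101(✓)  1110(✓)  1111(✓)
size-2^1 implicants → -010(✓)  -011(✓)  -101  -110(✓)  0-10(✓)  001-(✓)  01-0  010-  1-01(✓)  1-10(✓)  1-11(✓)  10-0(✓)  10-1(✓)  100-(✓)  101-(✓)  11-1(✓)  111-(✓)
size-2^2 implicants → --10  -01-  1--1  1-1-  10--
Unchecked terms (primes): --10, -01-, -101, 01-0, 010-, 1--1, 1-1-, 10--
Minterm coverage:
  m2 ⊆ --10,-01-
  m3 ⊆ -01- [E]
  m4 ⊆ 01-0,010-
  m5 ⊆ -101,010-
  m6 ⊆ --10,01-0
  m8 ⊆ 10-- [E]
  m9 ⊆ 1--1,10--
  m10 ⊆ --10,-01-,1-1-,10--
  m11 ⊆ -01-,1--1,1-1-,10--
  m13 ⊆ -101,1--1
  m14 ⊆ --10,1-1-
  m15 ⊆ 1--1,1-1-
E = {-01-, 10--}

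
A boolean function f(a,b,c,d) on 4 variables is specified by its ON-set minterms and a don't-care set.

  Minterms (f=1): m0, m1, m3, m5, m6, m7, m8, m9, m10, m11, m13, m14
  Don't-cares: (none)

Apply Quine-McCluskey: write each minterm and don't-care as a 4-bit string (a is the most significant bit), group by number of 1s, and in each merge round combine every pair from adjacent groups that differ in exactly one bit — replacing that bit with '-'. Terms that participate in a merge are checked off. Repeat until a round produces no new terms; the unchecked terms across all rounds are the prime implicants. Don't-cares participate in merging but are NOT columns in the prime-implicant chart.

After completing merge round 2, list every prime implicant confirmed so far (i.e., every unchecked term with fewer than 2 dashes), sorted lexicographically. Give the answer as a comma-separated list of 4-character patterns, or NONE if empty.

-110, 011-, 1-10

Round 0: 0000✓ 0001✓ 0011✓ 0101✓ 0110✓ 0111✓ 1000✓ 1001✓ 1010✓ 1011✓ 1101✓ 1110✓
Round 1: -000✓ -001✓ -011✓ -101✓ -110 0-01✓ 0-11✓ 00-1✓ 000-✓ 01-1✓ 011- 1-01✓ 1-10 10-0✓ 10-1✓ 100-✓ 101-✓
Round 2: --01 -0-1 -00- 0--1 10--
PIs = {--01, -0-1, -00-, -110, 0--1, 011-, 1-10, 10--}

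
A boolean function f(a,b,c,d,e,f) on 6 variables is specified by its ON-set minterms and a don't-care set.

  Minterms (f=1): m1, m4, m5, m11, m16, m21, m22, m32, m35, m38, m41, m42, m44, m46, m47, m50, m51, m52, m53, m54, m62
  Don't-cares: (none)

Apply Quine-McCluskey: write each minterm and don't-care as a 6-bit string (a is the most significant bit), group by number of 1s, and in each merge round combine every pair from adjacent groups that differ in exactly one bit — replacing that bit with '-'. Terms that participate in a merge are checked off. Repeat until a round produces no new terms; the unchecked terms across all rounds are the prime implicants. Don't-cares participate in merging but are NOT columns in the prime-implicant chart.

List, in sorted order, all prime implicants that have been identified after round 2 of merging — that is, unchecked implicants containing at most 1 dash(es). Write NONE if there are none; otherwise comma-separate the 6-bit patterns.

-10101, -10110, 0-0101, 000-01, 00010-, 001011, 010000, 1-0011, 100000, 101-10, 101001, 1011-0, 10111-, 110-10, 11001-, 1101-0, 11010-

size-2^0 implicants → 000001(✓)  000100(✓)  000101(✓)  001011  010000  010101(✓)  010110(✓)  100000  100011(✓)  100110(✓)  101001  101010(✓)  101100(✓)  101110(✓)  101111(✓)  110010(✓)  110011(✓)  110100(✓)  110101(✓)  110110(✓)  111110(✓)
size-2^1 implicants → -10101  -10110  0-0101  000-01  00010-  1-0011  1-0110(✓)  1-1110(✓)  10-110(✓)  101-10  1011-0  10111-  11-110(✓)  110-10  11001-  1101-0  11010-
size-2^2 implicants → 1--110
Unchecked terms (primes): -10101, -10110, 0-0101, 000-01, 00010-, 001011, 010000, 1--110, 1-0011, 100000, 101-10, 101001, 1011-0, 10111-, 110-10, 11001-, 1101-0, 11010-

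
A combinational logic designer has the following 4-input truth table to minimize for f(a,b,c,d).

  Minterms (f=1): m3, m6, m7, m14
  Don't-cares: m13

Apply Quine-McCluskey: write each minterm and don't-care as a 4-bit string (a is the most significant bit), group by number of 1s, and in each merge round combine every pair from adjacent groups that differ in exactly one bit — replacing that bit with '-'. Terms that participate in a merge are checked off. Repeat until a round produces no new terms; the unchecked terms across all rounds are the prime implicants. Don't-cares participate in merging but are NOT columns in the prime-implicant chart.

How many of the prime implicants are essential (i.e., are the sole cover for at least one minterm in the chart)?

2

[col 0] 0011*, 0110*, 0111*, 1101, 1110*
[col 1] -110, 0-11, 011-
Prime implicants: -110, 0-11, 011-, 1101
PI chart (minterm → PIs covering it):
  3 | 0-11  (sole → essential)
  6 | -110,011-
  7 | 0-11,011-
  14 | -110  (sole → essential)
Essential prime implicants: -110, 0-11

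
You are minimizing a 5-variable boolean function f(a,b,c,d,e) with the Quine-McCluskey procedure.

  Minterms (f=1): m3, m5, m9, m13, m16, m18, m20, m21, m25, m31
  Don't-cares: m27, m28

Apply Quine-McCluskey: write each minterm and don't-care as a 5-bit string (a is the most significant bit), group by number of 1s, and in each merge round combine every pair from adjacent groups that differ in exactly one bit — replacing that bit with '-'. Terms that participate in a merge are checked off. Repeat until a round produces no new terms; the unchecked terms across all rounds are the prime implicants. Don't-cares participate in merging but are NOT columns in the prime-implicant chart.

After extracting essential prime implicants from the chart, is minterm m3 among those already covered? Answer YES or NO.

size-2^0 implicants → 00011  00101(✓)  01001(✓)  01101(✓)  10000(✓)  10010(✓)  10100(✓)  10101(✓)  11001(✓)  11011(✓)  11100(✓)  11111(✓)
size-2^1 implicants → -0101  -1001  0-101  01-01  1-100  10-00  100-0  1010-  11-11  110-1
Unchecked terms (primes): -0101, -1001, 0-101, 00011, 01-01, 1-100, 10-00, 100-0, 1010-, 11-11, 110-1
Minterm coverage:
  m3 ⊆ 00011 [E]
  m5 ⊆ -0101,0-101
  m9 ⊆ -1001,01-01
  m13 ⊆ 0-101,01-01
  m16 ⊆ 10-00,100-0
  m18 ⊆ 100-0 [E]
  m20 ⊆ 1-100,10-00,1010-
  m21 ⊆ -0101,1010-
  m25 ⊆ -1001,110-1
  m31 ⊆ 11-11 [E]
E = {00011, 100-0, 11-11}

YES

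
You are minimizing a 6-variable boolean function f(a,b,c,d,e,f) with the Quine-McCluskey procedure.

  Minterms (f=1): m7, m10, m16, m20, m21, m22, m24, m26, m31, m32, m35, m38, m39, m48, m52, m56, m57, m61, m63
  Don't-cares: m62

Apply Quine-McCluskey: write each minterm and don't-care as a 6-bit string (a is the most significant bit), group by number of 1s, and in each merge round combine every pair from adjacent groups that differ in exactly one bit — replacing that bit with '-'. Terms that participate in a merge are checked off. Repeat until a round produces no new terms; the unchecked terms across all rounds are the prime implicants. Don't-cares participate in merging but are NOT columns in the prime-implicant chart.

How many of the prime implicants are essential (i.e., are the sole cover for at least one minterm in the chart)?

9

[col 0] 000111*, 001010*, 010000*, 010100*, 010101*, 010110*, 011000*, 011010*, 011111*, 100000*, 100011*, 100110*, 100111*, 110000*, 110100*, 111000*, 111001*, 111101*, 111110*, 111111*
[col 1] -00111, -10000*, -10100*, -11000*, -11111, 0-1010, 01-000*, 010-00*, 0101-0, 01010-, 0110-0, 1-0000, 100-11, 10011-, 11-000*, 110-00*, 111-01, 11100-, 1111-1, 11111-
[col 2] -1-000, -10-00
Prime implicants: -00111, -1-000, -10-00, -11111, 0-1010, 0101-0, 01010-, 0110-0, 1-0000, 100-11, 10011-, 111-01, 11100-, 1111-1, 11111-
PI chart (minterm → PIs covering it):
  7 | -00111  (sole → essential)
  10 | 0-1010  (sole → essential)
  16 | -1-000,-10-00
  20 | -10-00,0101-0,01010-
  21 | 01010-  (sole → essential)
  22 | 0101-0  (sole → essential)
  24 | -1-000,0110-0
  26 | 0-1010,0110-0
  31 | -11111  (sole → essential)
  32 | 1-0000  (sole → essential)
  35 | 100-11  (sole → essential)
  38 | 10011-  (sole → essential)
  39 | -00111,100-11,10011-
  48 | -1-000,-10-00,1-0000
  52 | -10-00  (sole → essential)
  56 | -1-000,11100-
  57 | 111-01,11100-
  61 | 111-01,1111-1
  63 | -11111,1111-1,11111-
Essential prime implicants: -00111, -10-00, -11111, 0-1010, 0101-0, 01010-, 1-0000, 100-11, 10011-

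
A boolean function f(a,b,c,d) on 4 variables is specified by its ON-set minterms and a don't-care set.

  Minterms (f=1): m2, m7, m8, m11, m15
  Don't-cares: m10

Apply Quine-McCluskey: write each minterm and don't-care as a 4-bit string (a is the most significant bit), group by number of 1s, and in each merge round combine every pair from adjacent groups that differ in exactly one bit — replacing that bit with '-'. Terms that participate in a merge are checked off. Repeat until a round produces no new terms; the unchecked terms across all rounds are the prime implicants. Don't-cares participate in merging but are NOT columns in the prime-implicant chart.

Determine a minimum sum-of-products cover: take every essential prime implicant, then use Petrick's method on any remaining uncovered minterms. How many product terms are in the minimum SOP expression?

4

[col 0] 0010*, 0111*, 1000*, 1010*, 1011*, 1111*
[col 1] -010, -111, 1-11, 10-0, 101-
Prime implicants: -010, -111, 1-11, 10-0, 101-
PI chart (minterm → PIs covering it):
  2 | -010  (sole → essential)
  7 | -111  (sole → essential)
  8 | 10-0  (sole → essential)
  11 | 1-11,101-
  15 | -111,1-11
Essential prime implicants: -010, -111, 10-0
Petrick residual → 1-11
Minimum SOP uses 4 PIs: b'cd' + bcd + acd + ab'd'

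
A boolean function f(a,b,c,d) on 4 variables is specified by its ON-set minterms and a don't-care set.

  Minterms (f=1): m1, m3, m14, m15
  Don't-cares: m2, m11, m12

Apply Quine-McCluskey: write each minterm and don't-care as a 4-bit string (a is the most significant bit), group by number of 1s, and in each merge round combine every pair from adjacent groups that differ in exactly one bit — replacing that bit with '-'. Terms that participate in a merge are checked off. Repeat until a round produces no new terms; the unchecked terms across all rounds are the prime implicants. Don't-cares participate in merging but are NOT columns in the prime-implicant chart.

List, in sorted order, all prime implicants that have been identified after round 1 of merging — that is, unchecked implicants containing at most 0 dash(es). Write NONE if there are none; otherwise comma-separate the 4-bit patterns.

size-2^0 implicants → 0001(✓)  0010(✓)  0011(✓)  1011(✓)  1100(✓)  1110(✓)  1111(✓)
size-2^1 implicants → -011  00-1  001-  1-11  11-0  111-
Unchecked terms (primes): -011, 00-1, 001-, 1-11, 11-0, 111-

NONE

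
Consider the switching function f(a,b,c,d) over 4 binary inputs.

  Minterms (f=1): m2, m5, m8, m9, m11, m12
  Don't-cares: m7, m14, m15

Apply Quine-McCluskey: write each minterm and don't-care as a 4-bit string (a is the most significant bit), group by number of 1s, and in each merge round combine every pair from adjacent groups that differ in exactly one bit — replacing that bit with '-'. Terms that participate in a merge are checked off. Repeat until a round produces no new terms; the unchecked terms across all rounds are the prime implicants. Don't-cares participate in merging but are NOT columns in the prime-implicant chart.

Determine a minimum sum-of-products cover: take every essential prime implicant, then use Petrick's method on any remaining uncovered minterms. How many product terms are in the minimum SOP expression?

[col 0] 0010, 0101*, 0111*, 1000*, 1001*, 1011*, 1100*, 1110*, 1111*
[col 1] -111, 01-1, 1-00, 1-11, 10-1, 100-, 11-0, 111-
Prime implicants: -111, 0010, 01-1, 1-00, 1-11, 10-1, 100-, 11-0, 111-
PI chart (minterm → PIs covering it):
  2 | 0010  (sole → essential)
  5 | 01-1  (sole → essential)
  8 | 1-00,100-
  9 | 10-1,100-
  11 | 1-11,10-1
  12 | 1-00,11-0
Essential prime implicants: 0010, 01-1
Petrick residual → 1-00, 10-1
Minimum SOP uses 4 PIs: a'b'cd' + a'bd + ac'd' + ab'd

4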